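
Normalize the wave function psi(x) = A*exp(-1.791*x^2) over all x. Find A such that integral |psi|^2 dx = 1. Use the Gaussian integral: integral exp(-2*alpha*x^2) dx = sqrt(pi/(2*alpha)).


integral |psi|^2 dx = A^2 * sqrt(pi/(2*alpha)) = 1
A^2 = sqrt(2*alpha/pi)
= sqrt(2 * 1.791 / pi)
= 1.067795
A = sqrt(1.067795)
= 1.0333

1.0333


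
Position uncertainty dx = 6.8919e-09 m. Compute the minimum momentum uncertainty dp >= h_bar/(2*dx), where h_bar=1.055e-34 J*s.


dp = h_bar / (2 * dx)
= 1.055e-34 / (2 * 6.8919e-09)
= 1.055e-34 / 1.3784e-08
= 7.6539e-27 kg*m/s

7.6539e-27


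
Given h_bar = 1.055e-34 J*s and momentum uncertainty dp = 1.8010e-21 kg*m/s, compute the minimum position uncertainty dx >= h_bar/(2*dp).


dx = h_bar / (2 * dp)
= 1.055e-34 / (2 * 1.8010e-21)
= 1.055e-34 / 3.6020e-21
= 2.9289e-14 m

2.9289e-14


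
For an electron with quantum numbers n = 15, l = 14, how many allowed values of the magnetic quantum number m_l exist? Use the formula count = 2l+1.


m_l ranges from -l to +l in integer steps
So m_l goes from -14 to +14
Count = 2l + 1 = 2*14 + 1
= 29

29


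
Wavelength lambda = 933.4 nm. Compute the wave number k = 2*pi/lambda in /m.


k = 2 * pi / lambda
= 6.2832 / (933.4e-9)
= 6.2832 / 9.3340e-07
= 6.7315e+06 /m

6.7315e+06


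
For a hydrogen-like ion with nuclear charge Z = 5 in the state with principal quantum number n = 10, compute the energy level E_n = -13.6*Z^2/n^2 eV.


E_n = -13.6 * Z^2 / n^2
= -13.6 * 5^2 / 10^2
= -13.6 * 25 / 100
= -3.4 eV

-3.4


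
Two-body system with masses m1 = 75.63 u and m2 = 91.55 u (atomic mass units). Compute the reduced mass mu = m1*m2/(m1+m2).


mu = m1 * m2 / (m1 + m2)
= 75.63 * 91.55 / (75.63 + 91.55)
= 6923.9265 / 167.18
= 41.416 u

41.416


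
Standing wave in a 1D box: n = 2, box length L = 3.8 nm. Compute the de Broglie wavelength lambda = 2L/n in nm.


lambda = 2L / n
= 2 * 3.8 / 2
= 7.6 / 2
= 3.8 nm

3.8


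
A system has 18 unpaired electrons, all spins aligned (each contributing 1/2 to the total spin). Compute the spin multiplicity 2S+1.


Total spin S = N * (1/2) = 18 * 0.5 = 9.0
Spin multiplicity = 2S + 1
= 2 * 9.0 + 1
= 19

19


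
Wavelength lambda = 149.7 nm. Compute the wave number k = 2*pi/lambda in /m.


k = 2 * pi / lambda
= 6.2832 / (149.7e-9)
= 6.2832 / 1.4970e-07
= 4.1972e+07 /m

4.1972e+07


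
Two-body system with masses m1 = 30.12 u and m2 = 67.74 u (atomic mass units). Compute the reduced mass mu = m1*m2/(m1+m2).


mu = m1 * m2 / (m1 + m2)
= 30.12 * 67.74 / (30.12 + 67.74)
= 2040.3288 / 97.86
= 20.8495 u

20.8495


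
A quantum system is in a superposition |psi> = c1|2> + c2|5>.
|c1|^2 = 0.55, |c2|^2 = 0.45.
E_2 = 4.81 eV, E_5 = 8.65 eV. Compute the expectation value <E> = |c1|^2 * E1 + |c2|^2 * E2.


<E> = |c1|^2 * E1 + |c2|^2 * E2
= 0.55 * 4.81 + 0.45 * 8.65
= 2.6455 + 3.8925
= 6.538 eV

6.538


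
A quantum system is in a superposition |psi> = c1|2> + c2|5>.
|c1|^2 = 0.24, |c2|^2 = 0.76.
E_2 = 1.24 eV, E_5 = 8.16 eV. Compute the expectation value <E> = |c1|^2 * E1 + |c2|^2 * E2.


<E> = |c1|^2 * E1 + |c2|^2 * E2
= 0.24 * 1.24 + 0.76 * 8.16
= 0.2976 + 6.2016
= 6.4992 eV

6.4992


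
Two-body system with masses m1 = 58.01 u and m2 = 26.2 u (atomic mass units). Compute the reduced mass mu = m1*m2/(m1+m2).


mu = m1 * m2 / (m1 + m2)
= 58.01 * 26.2 / (58.01 + 26.2)
= 1519.862 / 84.21
= 18.0485 u

18.0485


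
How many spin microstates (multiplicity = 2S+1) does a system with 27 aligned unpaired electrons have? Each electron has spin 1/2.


Total spin S = N * (1/2) = 27 * 0.5 = 13.5
Spin multiplicity = 2S + 1
= 2 * 13.5 + 1
= 28

28


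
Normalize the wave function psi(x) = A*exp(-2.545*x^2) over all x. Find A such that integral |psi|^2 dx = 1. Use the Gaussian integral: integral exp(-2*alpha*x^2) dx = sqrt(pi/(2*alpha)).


integral |psi|^2 dx = A^2 * sqrt(pi/(2*alpha)) = 1
A^2 = sqrt(2*alpha/pi)
= sqrt(2 * 2.545 / pi)
= 1.27287
A = sqrt(1.27287)
= 1.1282

1.1282


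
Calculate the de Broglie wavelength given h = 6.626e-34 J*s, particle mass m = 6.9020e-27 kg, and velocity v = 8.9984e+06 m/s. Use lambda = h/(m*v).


lambda = h / (m * v)
= 6.626e-34 / (6.9020e-27 * 8.9984e+06)
= 6.626e-34 / 6.2107e-20
= 1.0669e-14 m

1.0669e-14


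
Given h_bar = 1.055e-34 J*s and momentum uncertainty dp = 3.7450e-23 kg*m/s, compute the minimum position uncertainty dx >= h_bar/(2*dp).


dx = h_bar / (2 * dp)
= 1.055e-34 / (2 * 3.7450e-23)
= 1.055e-34 / 7.4900e-23
= 1.4085e-12 m

1.4085e-12


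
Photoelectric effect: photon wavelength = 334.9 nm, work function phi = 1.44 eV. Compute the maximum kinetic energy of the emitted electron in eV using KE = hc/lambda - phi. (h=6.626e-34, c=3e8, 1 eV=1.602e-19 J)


E_photon = hc / lambda
= (6.626e-34)(3e8) / (334.9e-9)
= 5.9355e-19 J
= 3.7051 eV
KE = E_photon - phi
= 3.7051 - 1.44
= 2.2651 eV

2.2651


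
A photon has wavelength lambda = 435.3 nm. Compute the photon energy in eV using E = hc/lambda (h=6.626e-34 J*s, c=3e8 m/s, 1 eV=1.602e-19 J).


E = hc / lambda
= (6.626e-34)(3e8) / (435.3e-9)
= 1.9878e-25 / 4.3530e-07
= 4.5665e-19 J
Converting to eV: 4.5665e-19 / 1.602e-19
= 2.8505 eV

2.8505


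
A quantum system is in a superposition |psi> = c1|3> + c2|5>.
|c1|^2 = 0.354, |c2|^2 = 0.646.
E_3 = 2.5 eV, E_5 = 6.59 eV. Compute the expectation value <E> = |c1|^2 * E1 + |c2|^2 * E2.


<E> = |c1|^2 * E1 + |c2|^2 * E2
= 0.354 * 2.5 + 0.646 * 6.59
= 0.885 + 4.2571
= 5.1421 eV

5.1421


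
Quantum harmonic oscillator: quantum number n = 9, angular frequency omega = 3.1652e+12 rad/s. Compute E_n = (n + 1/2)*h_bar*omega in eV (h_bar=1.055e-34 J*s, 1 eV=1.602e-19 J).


E = (n + 1/2) * h_bar * omega
= (9 + 0.5) * 1.055e-34 * 3.1652e+12
= 9.5 * 3.3393e-22
= 3.1723e-21 J
= 0.0198 eV

0.0198


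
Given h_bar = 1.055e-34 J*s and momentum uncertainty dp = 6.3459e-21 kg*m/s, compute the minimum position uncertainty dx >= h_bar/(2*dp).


dx = h_bar / (2 * dp)
= 1.055e-34 / (2 * 6.3459e-21)
= 1.055e-34 / 1.2692e-20
= 8.3125e-15 m

8.3125e-15


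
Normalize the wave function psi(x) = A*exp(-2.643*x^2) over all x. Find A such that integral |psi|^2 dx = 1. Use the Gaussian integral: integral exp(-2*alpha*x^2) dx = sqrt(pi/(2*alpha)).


integral |psi|^2 dx = A^2 * sqrt(pi/(2*alpha)) = 1
A^2 = sqrt(2*alpha/pi)
= sqrt(2 * 2.643 / pi)
= 1.297145
A = sqrt(1.297145)
= 1.1389

1.1389


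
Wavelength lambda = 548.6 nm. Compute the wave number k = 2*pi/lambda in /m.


k = 2 * pi / lambda
= 6.2832 / (548.6e-9)
= 6.2832 / 5.4860e-07
= 1.1453e+07 /m

1.1453e+07


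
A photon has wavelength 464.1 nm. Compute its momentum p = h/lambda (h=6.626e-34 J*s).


p = h / lambda
= 6.626e-34 / (464.1e-9)
= 6.626e-34 / 4.6410e-07
= 1.4277e-27 kg*m/s

1.4277e-27


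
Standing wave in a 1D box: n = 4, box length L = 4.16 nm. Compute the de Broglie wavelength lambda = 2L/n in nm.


lambda = 2L / n
= 2 * 4.16 / 4
= 8.32 / 4
= 2.08 nm

2.08


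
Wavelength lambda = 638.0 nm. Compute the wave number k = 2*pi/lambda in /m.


k = 2 * pi / lambda
= 6.2832 / (638.0e-9)
= 6.2832 / 6.3800e-07
= 9.8483e+06 /m

9.8483e+06


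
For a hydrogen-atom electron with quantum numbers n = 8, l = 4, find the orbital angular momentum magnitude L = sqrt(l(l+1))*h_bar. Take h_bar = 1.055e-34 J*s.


L = sqrt(l*(l+1)) * h_bar
= sqrt(4 * 5) * 1.055e-34
= sqrt(20) * 1.055e-34
= 4.4721 * 1.055e-34
= 4.7181e-34 J*s

4.7181e-34


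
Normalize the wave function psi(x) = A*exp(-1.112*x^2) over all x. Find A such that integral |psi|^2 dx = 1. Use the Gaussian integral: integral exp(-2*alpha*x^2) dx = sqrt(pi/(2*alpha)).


integral |psi|^2 dx = A^2 * sqrt(pi/(2*alpha)) = 1
A^2 = sqrt(2*alpha/pi)
= sqrt(2 * 1.112 / pi)
= 0.841381
A = sqrt(0.841381)
= 0.9173

0.9173


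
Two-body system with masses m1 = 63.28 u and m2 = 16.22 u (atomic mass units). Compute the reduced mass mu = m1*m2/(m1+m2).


mu = m1 * m2 / (m1 + m2)
= 63.28 * 16.22 / (63.28 + 16.22)
= 1026.4016 / 79.5
= 12.9107 u

12.9107


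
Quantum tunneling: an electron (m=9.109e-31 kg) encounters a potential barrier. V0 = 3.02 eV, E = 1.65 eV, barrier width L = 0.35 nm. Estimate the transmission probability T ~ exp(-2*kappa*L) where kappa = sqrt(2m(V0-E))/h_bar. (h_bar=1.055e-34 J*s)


V0 - E = 1.37 eV = 2.1947e-19 J
kappa = sqrt(2 * m * (V0-E)) / h_bar
= sqrt(2 * 9.109e-31 * 2.1947e-19) / 1.055e-34
= 5.9936e+09 /m
2*kappa*L = 2 * 5.9936e+09 * 0.35e-9
= 4.1955
T = exp(-4.1955) = 1.506266e-02

1.506266e-02


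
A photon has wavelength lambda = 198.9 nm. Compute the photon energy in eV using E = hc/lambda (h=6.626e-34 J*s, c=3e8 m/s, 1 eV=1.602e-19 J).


E = hc / lambda
= (6.626e-34)(3e8) / (198.9e-9)
= 1.9878e-25 / 1.9890e-07
= 9.9940e-19 J
Converting to eV: 9.9940e-19 / 1.602e-19
= 6.2384 eV

6.2384


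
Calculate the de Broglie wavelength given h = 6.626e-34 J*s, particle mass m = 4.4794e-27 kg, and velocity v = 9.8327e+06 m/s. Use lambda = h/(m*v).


lambda = h / (m * v)
= 6.626e-34 / (4.4794e-27 * 9.8327e+06)
= 6.626e-34 / 4.4045e-20
= 1.5044e-14 m

1.5044e-14


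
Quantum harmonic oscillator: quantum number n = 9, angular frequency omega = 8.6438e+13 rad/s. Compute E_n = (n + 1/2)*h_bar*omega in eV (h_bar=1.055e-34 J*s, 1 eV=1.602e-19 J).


E = (n + 1/2) * h_bar * omega
= (9 + 0.5) * 1.055e-34 * 8.6438e+13
= 9.5 * 9.1192e-21
= 8.6632e-20 J
= 0.5408 eV

0.5408


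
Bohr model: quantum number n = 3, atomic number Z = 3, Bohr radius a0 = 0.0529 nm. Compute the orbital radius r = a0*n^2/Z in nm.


r = a0 * n^2 / Z
= 0.0529 * 3^2 / 3
= 0.0529 * 9 / 3
= 0.1587 nm

0.1587


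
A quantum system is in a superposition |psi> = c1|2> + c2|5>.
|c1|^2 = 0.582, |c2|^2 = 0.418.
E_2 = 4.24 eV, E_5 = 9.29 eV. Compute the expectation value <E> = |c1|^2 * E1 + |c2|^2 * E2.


<E> = |c1|^2 * E1 + |c2|^2 * E2
= 0.582 * 4.24 + 0.418 * 9.29
= 2.4677 + 3.8832
= 6.3509 eV

6.3509


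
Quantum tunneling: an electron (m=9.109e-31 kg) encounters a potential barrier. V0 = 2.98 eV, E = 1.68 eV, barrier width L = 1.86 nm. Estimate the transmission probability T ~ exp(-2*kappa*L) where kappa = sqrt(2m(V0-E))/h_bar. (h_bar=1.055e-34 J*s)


V0 - E = 1.3 eV = 2.0826e-19 J
kappa = sqrt(2 * m * (V0-E)) / h_bar
= sqrt(2 * 9.109e-31 * 2.0826e-19) / 1.055e-34
= 5.8385e+09 /m
2*kappa*L = 2 * 5.8385e+09 * 1.86e-9
= 21.7192
T = exp(-21.7192) = 3.693794e-10

3.693794e-10


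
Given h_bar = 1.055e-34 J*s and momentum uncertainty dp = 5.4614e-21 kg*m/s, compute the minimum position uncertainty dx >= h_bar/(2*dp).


dx = h_bar / (2 * dp)
= 1.055e-34 / (2 * 5.4614e-21)
= 1.055e-34 / 1.0923e-20
= 9.6587e-15 m

9.6587e-15


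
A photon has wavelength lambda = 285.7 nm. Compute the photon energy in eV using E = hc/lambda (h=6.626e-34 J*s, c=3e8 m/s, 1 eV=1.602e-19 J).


E = hc / lambda
= (6.626e-34)(3e8) / (285.7e-9)
= 1.9878e-25 / 2.8570e-07
= 6.9576e-19 J
Converting to eV: 6.9576e-19 / 1.602e-19
= 4.3431 eV

4.3431


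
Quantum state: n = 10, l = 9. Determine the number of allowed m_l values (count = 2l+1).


m_l ranges from -l to +l in integer steps
So m_l goes from -9 to +9
Count = 2l + 1 = 2*9 + 1
= 19

19


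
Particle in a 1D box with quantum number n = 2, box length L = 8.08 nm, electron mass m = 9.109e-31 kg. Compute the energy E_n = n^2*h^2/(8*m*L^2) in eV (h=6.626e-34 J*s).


E = n^2 * h^2 / (8 * m * L^2)
= 2^2 * (6.626e-34)^2 / (8 * 9.109e-31 * (8.08e-9)^2)
= 4 * 4.3904e-67 / (8 * 9.109e-31 * 6.5286e-17)
= 3.6913e-21 J
= 0.023 eV

0.023


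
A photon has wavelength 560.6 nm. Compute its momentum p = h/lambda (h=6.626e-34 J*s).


p = h / lambda
= 6.626e-34 / (560.6e-9)
= 6.626e-34 / 5.6060e-07
= 1.1819e-27 kg*m/s

1.1819e-27


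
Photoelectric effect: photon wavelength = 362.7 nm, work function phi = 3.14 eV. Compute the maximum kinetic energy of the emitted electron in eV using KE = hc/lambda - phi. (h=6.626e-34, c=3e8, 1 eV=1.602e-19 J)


E_photon = hc / lambda
= (6.626e-34)(3e8) / (362.7e-9)
= 5.4806e-19 J
= 3.4211 eV
KE = E_photon - phi
= 3.4211 - 3.14
= 0.2811 eV

0.2811


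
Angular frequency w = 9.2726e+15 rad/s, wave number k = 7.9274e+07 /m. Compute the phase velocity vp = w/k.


vp = w / k
= 9.2726e+15 / 7.9274e+07
= 1.1697e+08 m/s

1.1697e+08


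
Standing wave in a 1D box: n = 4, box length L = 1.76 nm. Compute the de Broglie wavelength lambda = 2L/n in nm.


lambda = 2L / n
= 2 * 1.76 / 4
= 3.52 / 4
= 0.88 nm

0.88


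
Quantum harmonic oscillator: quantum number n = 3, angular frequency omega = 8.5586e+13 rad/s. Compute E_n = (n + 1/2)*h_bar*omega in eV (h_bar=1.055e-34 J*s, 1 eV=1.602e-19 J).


E = (n + 1/2) * h_bar * omega
= (3 + 0.5) * 1.055e-34 * 8.5586e+13
= 3.5 * 9.0293e-21
= 3.1603e-20 J
= 0.1973 eV

0.1973


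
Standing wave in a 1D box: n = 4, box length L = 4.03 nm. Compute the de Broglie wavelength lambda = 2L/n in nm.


lambda = 2L / n
= 2 * 4.03 / 4
= 8.06 / 4
= 2.015 nm

2.015


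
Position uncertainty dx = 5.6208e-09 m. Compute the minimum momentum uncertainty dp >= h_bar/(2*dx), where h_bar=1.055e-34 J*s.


dp = h_bar / (2 * dx)
= 1.055e-34 / (2 * 5.6208e-09)
= 1.055e-34 / 1.1242e-08
= 9.3848e-27 kg*m/s

9.3848e-27


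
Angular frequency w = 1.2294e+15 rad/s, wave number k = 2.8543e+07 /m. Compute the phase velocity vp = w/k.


vp = w / k
= 1.2294e+15 / 2.8543e+07
= 4.3072e+07 m/s

4.3072e+07


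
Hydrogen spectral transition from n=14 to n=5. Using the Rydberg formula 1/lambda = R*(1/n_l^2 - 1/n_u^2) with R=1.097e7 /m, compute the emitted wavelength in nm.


1/lambda = R * (1/n_l^2 - 1/n_u^2)
= 1.097e7 * (1/5^2 - 1/14^2)
= 1.097e7 * (0.04 - 0.005102)
= 1.097e7 * 0.034898
= 3.8283e+05 /m
lambda = 1 / 3.8283e+05 = 2612.1213 nm

2612.1213


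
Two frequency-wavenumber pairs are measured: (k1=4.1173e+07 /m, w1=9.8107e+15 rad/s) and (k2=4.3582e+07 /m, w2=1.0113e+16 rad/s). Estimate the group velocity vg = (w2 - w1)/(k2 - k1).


vg = (w2 - w1) / (k2 - k1)
= (1.0113e+16 - 9.8107e+15) / (4.3582e+07 - 4.1173e+07)
= 3.0230e+14 / 2.4090e+06
= 1.2549e+08 m/s

1.2549e+08


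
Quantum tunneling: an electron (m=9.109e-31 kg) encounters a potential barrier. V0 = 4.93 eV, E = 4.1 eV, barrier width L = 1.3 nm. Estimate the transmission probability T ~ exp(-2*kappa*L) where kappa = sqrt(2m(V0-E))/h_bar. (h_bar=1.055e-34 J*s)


V0 - E = 0.83 eV = 1.3297e-19 J
kappa = sqrt(2 * m * (V0-E)) / h_bar
= sqrt(2 * 9.109e-31 * 1.3297e-19) / 1.055e-34
= 4.6652e+09 /m
2*kappa*L = 2 * 4.6652e+09 * 1.3e-9
= 12.1295
T = exp(-12.1295) = 5.398108e-06

5.398108e-06


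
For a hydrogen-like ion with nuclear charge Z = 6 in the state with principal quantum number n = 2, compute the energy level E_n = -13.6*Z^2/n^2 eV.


E_n = -13.6 * Z^2 / n^2
= -13.6 * 6^2 / 2^2
= -13.6 * 36 / 4
= -122.4 eV

-122.4


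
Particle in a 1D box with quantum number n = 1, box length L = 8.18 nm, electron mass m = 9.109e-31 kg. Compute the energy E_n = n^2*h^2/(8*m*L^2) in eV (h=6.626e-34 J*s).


E = n^2 * h^2 / (8 * m * L^2)
= 1^2 * (6.626e-34)^2 / (8 * 9.109e-31 * (8.18e-9)^2)
= 1 * 4.3904e-67 / (8 * 9.109e-31 * 6.6912e-17)
= 9.0040e-22 J
= 0.0056 eV

0.0056


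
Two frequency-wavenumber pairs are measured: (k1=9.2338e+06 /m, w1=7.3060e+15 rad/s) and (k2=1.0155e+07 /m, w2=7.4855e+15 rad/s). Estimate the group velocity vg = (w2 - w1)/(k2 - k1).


vg = (w2 - w1) / (k2 - k1)
= (7.4855e+15 - 7.3060e+15) / (1.0155e+07 - 9.2338e+06)
= 1.7950e+14 / 9.2120e+05
= 1.9485e+08 m/s

1.9485e+08


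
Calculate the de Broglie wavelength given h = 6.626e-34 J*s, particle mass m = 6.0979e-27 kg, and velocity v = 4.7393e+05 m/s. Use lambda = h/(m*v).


lambda = h / (m * v)
= 6.626e-34 / (6.0979e-27 * 4.7393e+05)
= 6.626e-34 / 2.8900e-21
= 2.2928e-13 m

2.2928e-13


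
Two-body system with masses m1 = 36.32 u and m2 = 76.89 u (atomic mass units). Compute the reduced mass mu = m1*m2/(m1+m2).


mu = m1 * m2 / (m1 + m2)
= 36.32 * 76.89 / (36.32 + 76.89)
= 2792.6448 / 113.21
= 24.6678 u

24.6678


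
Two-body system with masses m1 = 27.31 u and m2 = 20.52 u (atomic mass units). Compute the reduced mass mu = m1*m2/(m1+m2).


mu = m1 * m2 / (m1 + m2)
= 27.31 * 20.52 / (27.31 + 20.52)
= 560.4012 / 47.83
= 11.7165 u

11.7165


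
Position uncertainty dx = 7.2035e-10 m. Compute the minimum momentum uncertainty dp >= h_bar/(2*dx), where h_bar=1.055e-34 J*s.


dp = h_bar / (2 * dx)
= 1.055e-34 / (2 * 7.2035e-10)
= 1.055e-34 / 1.4407e-09
= 7.3228e-26 kg*m/s

7.3228e-26


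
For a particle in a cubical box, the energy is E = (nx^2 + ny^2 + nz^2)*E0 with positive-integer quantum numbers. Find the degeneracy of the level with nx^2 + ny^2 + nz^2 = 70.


Enumerate all (nx, ny, nz) with nx^2 + ny^2 + nz^2 = 70:
(3,5,6)
(3,6,5)
(5,3,6)
(5,6,3)
(6,3,5)
(6,5,3)
Total degeneracy = 6

6


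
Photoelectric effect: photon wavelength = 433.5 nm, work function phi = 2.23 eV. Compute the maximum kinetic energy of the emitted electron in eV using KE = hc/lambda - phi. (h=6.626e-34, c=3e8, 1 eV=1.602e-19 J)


E_photon = hc / lambda
= (6.626e-34)(3e8) / (433.5e-9)
= 4.5855e-19 J
= 2.8623 eV
KE = E_photon - phi
= 2.8623 - 2.23
= 0.6323 eV

0.6323


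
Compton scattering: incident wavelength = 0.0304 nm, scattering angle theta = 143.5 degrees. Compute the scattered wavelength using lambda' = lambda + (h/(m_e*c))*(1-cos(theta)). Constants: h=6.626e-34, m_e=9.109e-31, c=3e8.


Compton wavelength: h/(m_e*c) = 2.4247e-12 m
d_lambda = 2.4247e-12 * (1 - cos(143.5 deg))
= 2.4247e-12 * 1.803857
= 4.3738e-12 m = 0.004374 nm
lambda' = 0.0304 + 0.004374
= 0.034774 nm

0.034774


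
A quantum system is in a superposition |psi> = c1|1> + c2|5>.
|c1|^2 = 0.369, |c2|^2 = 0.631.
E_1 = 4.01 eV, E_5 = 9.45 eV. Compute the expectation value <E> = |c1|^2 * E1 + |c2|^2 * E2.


<E> = |c1|^2 * E1 + |c2|^2 * E2
= 0.369 * 4.01 + 0.631 * 9.45
= 1.4797 + 5.9629
= 7.4426 eV

7.4426


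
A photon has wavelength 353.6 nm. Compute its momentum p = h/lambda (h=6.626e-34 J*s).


p = h / lambda
= 6.626e-34 / (353.6e-9)
= 6.626e-34 / 3.5360e-07
= 1.8739e-27 kg*m/s

1.8739e-27


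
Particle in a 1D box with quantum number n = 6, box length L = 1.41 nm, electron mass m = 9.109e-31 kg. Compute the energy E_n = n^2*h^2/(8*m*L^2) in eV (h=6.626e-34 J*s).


E = n^2 * h^2 / (8 * m * L^2)
= 6^2 * (6.626e-34)^2 / (8 * 9.109e-31 * (1.41e-9)^2)
= 36 * 4.3904e-67 / (8 * 9.109e-31 * 1.9881e-18)
= 1.0910e-18 J
= 6.81 eV

6.81


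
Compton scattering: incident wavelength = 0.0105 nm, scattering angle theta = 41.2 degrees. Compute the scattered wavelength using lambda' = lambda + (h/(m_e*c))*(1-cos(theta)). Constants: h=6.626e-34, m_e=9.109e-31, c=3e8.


Compton wavelength: h/(m_e*c) = 2.4247e-12 m
d_lambda = 2.4247e-12 * (1 - cos(41.2 deg))
= 2.4247e-12 * 0.247585
= 6.0032e-13 m = 0.0006 nm
lambda' = 0.0105 + 0.0006
= 0.0111 nm

0.0111


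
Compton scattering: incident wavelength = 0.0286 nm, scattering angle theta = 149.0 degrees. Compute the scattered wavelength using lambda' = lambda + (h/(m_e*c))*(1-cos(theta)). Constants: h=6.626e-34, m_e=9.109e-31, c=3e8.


Compton wavelength: h/(m_e*c) = 2.4247e-12 m
d_lambda = 2.4247e-12 * (1 - cos(149.0 deg))
= 2.4247e-12 * 1.857167
= 4.5031e-12 m = 0.004503 nm
lambda' = 0.0286 + 0.004503
= 0.033103 nm

0.033103


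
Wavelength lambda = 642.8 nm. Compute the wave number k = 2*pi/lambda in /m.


k = 2 * pi / lambda
= 6.2832 / (642.8e-9)
= 6.2832 / 6.4280e-07
= 9.7747e+06 /m

9.7747e+06


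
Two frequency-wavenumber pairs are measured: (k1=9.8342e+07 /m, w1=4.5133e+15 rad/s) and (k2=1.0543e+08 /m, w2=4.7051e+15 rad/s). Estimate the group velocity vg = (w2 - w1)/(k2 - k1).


vg = (w2 - w1) / (k2 - k1)
= (4.7051e+15 - 4.5133e+15) / (1.0543e+08 - 9.8342e+07)
= 1.9180e+14 / 7.0880e+06
= 2.7060e+07 m/s

2.7060e+07


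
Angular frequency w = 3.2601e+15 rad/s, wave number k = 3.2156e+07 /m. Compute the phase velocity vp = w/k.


vp = w / k
= 3.2601e+15 / 3.2156e+07
= 1.0138e+08 m/s

1.0138e+08


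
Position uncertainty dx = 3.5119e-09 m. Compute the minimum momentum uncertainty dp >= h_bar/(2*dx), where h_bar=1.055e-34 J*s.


dp = h_bar / (2 * dx)
= 1.055e-34 / (2 * 3.5119e-09)
= 1.055e-34 / 7.0238e-09
= 1.5020e-26 kg*m/s

1.5020e-26


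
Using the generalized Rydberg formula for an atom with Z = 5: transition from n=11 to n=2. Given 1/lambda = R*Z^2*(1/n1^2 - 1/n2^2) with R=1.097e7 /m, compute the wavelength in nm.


1/lambda = R * Z^2 * (1/n1^2 - 1/n2^2)
= 1.097e7 * 5^2 * (1/2^2 - 1/11^2)
= 1.097e7 * 25 * (0.25 - 0.008264)
= 6.6296e+07 /m
lambda = 1 / 6.6296e+07
= 15.0839 nm

15.0839


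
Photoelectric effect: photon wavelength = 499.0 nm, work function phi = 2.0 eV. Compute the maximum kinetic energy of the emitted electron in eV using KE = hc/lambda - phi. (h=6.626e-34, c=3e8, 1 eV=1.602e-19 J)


E_photon = hc / lambda
= (6.626e-34)(3e8) / (499.0e-9)
= 3.9836e-19 J
= 2.4866 eV
KE = E_photon - phi
= 2.4866 - 2.0
= 0.4866 eV

0.4866


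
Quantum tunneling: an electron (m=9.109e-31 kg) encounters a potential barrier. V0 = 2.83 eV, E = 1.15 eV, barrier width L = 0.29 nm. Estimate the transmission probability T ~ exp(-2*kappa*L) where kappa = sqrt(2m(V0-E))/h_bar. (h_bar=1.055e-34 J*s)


V0 - E = 1.68 eV = 2.6914e-19 J
kappa = sqrt(2 * m * (V0-E)) / h_bar
= sqrt(2 * 9.109e-31 * 2.6914e-19) / 1.055e-34
= 6.6372e+09 /m
2*kappa*L = 2 * 6.6372e+09 * 0.29e-9
= 3.8496
T = exp(-3.8496) = 2.128897e-02

2.128897e-02


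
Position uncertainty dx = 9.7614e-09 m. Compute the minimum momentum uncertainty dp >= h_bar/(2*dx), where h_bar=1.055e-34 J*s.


dp = h_bar / (2 * dx)
= 1.055e-34 / (2 * 9.7614e-09)
= 1.055e-34 / 1.9523e-08
= 5.4039e-27 kg*m/s

5.4039e-27


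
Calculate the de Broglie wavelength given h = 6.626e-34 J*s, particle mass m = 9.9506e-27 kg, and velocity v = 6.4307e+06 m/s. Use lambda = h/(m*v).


lambda = h / (m * v)
= 6.626e-34 / (9.9506e-27 * 6.4307e+06)
= 6.626e-34 / 6.3989e-20
= 1.0355e-14 m

1.0355e-14


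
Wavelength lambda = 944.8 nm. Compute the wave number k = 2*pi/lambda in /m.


k = 2 * pi / lambda
= 6.2832 / (944.8e-9)
= 6.2832 / 9.4480e-07
= 6.6503e+06 /m

6.6503e+06


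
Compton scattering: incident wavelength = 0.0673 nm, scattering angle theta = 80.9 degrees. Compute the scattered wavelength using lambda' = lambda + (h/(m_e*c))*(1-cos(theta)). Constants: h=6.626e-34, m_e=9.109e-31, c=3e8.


Compton wavelength: h/(m_e*c) = 2.4247e-12 m
d_lambda = 2.4247e-12 * (1 - cos(80.9 deg))
= 2.4247e-12 * 0.841842
= 2.0412e-12 m = 0.002041 nm
lambda' = 0.0673 + 0.002041
= 0.069341 nm

0.069341


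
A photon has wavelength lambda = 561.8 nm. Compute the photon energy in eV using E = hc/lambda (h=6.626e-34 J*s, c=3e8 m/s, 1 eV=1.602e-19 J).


E = hc / lambda
= (6.626e-34)(3e8) / (561.8e-9)
= 1.9878e-25 / 5.6180e-07
= 3.5383e-19 J
Converting to eV: 3.5383e-19 / 1.602e-19
= 2.2087 eV

2.2087


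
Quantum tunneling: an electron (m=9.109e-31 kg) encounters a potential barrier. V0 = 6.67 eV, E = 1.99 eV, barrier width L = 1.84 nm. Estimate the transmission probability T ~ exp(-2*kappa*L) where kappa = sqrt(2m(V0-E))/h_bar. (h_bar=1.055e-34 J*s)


V0 - E = 4.68 eV = 7.4974e-19 J
kappa = sqrt(2 * m * (V0-E)) / h_bar
= sqrt(2 * 9.109e-31 * 7.4974e-19) / 1.055e-34
= 1.1078e+10 /m
2*kappa*L = 2 * 1.1078e+10 * 1.84e-9
= 40.7662
T = exp(-40.7662) = 1.974596e-18

1.974596e-18


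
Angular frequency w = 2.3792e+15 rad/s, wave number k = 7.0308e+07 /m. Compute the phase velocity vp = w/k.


vp = w / k
= 2.3792e+15 / 7.0308e+07
= 3.3840e+07 m/s

3.3840e+07


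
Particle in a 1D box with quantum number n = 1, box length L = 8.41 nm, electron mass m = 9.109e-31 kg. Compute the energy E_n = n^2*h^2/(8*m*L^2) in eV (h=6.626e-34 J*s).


E = n^2 * h^2 / (8 * m * L^2)
= 1^2 * (6.626e-34)^2 / (8 * 9.109e-31 * (8.41e-9)^2)
= 1 * 4.3904e-67 / (8 * 9.109e-31 * 7.0728e-17)
= 8.5182e-22 J
= 0.0053 eV

0.0053


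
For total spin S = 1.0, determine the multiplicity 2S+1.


Spin multiplicity = 2S + 1
= 2 * 1.0 + 1
= 2.0 + 1
= 3

3


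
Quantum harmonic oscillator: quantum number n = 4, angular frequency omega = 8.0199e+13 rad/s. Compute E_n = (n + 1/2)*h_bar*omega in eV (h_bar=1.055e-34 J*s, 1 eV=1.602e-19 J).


E = (n + 1/2) * h_bar * omega
= (4 + 0.5) * 1.055e-34 * 8.0199e+13
= 4.5 * 8.4610e-21
= 3.8074e-20 J
= 0.2377 eV

0.2377


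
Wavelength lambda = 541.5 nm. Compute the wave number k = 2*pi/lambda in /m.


k = 2 * pi / lambda
= 6.2832 / (541.5e-9)
= 6.2832 / 5.4150e-07
= 1.1603e+07 /m

1.1603e+07


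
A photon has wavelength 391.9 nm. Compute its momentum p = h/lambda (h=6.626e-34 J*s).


p = h / lambda
= 6.626e-34 / (391.9e-9)
= 6.626e-34 / 3.9190e-07
= 1.6907e-27 kg*m/s

1.6907e-27


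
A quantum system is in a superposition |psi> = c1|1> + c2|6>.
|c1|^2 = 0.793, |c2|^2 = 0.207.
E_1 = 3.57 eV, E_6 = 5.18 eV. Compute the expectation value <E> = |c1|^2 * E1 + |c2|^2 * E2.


<E> = |c1|^2 * E1 + |c2|^2 * E2
= 0.793 * 3.57 + 0.207 * 5.18
= 2.831 + 1.0723
= 3.9033 eV

3.9033


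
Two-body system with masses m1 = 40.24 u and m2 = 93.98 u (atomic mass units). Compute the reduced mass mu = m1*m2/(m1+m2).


mu = m1 * m2 / (m1 + m2)
= 40.24 * 93.98 / (40.24 + 93.98)
= 3781.7552 / 134.22
= 28.1758 u

28.1758


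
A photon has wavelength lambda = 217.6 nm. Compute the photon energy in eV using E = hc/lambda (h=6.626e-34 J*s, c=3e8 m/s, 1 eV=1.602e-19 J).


E = hc / lambda
= (6.626e-34)(3e8) / (217.6e-9)
= 1.9878e-25 / 2.1760e-07
= 9.1351e-19 J
Converting to eV: 9.1351e-19 / 1.602e-19
= 5.7023 eV

5.7023


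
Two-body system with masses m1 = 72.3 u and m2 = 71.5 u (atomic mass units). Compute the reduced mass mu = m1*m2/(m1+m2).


mu = m1 * m2 / (m1 + m2)
= 72.3 * 71.5 / (72.3 + 71.5)
= 5169.45 / 143.8
= 35.9489 u

35.9489


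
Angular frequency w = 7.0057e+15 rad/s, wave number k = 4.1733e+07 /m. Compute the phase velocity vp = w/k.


vp = w / k
= 7.0057e+15 / 4.1733e+07
= 1.6787e+08 m/s

1.6787e+08


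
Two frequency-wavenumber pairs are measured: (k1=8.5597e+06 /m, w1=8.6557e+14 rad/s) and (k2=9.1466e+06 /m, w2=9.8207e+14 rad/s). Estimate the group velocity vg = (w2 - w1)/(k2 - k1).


vg = (w2 - w1) / (k2 - k1)
= (9.8207e+14 - 8.6557e+14) / (9.1466e+06 - 8.5597e+06)
= 1.1650e+14 / 5.8690e+05
= 1.9850e+08 m/s

1.9850e+08


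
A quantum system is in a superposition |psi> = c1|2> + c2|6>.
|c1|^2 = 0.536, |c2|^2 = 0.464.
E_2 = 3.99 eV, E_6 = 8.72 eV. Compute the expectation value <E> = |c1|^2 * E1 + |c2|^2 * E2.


<E> = |c1|^2 * E1 + |c2|^2 * E2
= 0.536 * 3.99 + 0.464 * 8.72
= 2.1386 + 4.0461
= 6.1847 eV

6.1847


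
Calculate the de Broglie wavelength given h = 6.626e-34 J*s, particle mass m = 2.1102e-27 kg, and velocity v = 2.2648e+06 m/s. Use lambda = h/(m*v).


lambda = h / (m * v)
= 6.626e-34 / (2.1102e-27 * 2.2648e+06)
= 6.626e-34 / 4.7792e-21
= 1.3864e-13 m

1.3864e-13


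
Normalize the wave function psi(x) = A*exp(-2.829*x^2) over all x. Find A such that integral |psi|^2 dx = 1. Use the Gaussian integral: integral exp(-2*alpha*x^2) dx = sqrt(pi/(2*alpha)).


integral |psi|^2 dx = A^2 * sqrt(pi/(2*alpha)) = 1
A^2 = sqrt(2*alpha/pi)
= sqrt(2 * 2.829 / pi)
= 1.342012
A = sqrt(1.342012)
= 1.1585

1.1585


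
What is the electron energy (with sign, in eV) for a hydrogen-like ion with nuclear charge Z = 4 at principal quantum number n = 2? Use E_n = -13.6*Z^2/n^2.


E_n = -13.6 * Z^2 / n^2
= -13.6 * 4^2 / 2^2
= -13.6 * 16 / 4
= -54.4 eV

-54.4


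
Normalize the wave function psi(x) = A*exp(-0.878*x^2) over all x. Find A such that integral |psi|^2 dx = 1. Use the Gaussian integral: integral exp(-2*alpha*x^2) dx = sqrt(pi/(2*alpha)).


integral |psi|^2 dx = A^2 * sqrt(pi/(2*alpha)) = 1
A^2 = sqrt(2*alpha/pi)
= sqrt(2 * 0.878 / pi)
= 0.747631
A = sqrt(0.747631)
= 0.8647

0.8647


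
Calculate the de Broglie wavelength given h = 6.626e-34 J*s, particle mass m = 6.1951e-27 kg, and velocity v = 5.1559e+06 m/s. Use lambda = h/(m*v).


lambda = h / (m * v)
= 6.626e-34 / (6.1951e-27 * 5.1559e+06)
= 6.626e-34 / 3.1941e-20
= 2.0744e-14 m

2.0744e-14


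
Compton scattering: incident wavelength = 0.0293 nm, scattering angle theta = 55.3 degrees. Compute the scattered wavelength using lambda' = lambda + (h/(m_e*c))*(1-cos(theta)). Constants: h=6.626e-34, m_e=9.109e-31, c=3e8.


Compton wavelength: h/(m_e*c) = 2.4247e-12 m
d_lambda = 2.4247e-12 * (1 - cos(55.3 deg))
= 2.4247e-12 * 0.43072
= 1.0444e-12 m = 0.001044 nm
lambda' = 0.0293 + 0.001044
= 0.030344 nm

0.030344


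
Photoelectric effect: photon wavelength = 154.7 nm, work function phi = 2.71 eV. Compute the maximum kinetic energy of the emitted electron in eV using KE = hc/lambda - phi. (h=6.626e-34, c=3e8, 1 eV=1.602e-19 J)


E_photon = hc / lambda
= (6.626e-34)(3e8) / (154.7e-9)
= 1.2849e-18 J
= 8.0208 eV
KE = E_photon - phi
= 8.0208 - 2.71
= 5.3108 eV

5.3108


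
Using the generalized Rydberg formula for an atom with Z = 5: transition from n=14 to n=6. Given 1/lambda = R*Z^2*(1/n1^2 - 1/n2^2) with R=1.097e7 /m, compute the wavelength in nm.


1/lambda = R * Z^2 * (1/n1^2 - 1/n2^2)
= 1.097e7 * 5^2 * (1/6^2 - 1/14^2)
= 1.097e7 * 25 * (0.027778 - 0.005102)
= 6.2188e+06 /m
lambda = 1 / 6.2188e+06
= 160.8022 nm

160.8022


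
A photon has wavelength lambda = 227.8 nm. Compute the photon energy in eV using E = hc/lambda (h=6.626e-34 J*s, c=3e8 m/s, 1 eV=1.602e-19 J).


E = hc / lambda
= (6.626e-34)(3e8) / (227.8e-9)
= 1.9878e-25 / 2.2780e-07
= 8.7261e-19 J
Converting to eV: 8.7261e-19 / 1.602e-19
= 5.447 eV

5.447


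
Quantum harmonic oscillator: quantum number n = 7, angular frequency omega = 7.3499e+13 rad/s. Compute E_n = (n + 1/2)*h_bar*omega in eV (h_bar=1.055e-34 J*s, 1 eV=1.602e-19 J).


E = (n + 1/2) * h_bar * omega
= (7 + 0.5) * 1.055e-34 * 7.3499e+13
= 7.5 * 7.7541e-21
= 5.8156e-20 J
= 0.363 eV

0.363


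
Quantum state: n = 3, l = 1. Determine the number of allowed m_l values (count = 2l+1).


m_l ranges from -l to +l in integer steps
So m_l goes from -1 to +1
Count = 2l + 1 = 2*1 + 1
= 3

3


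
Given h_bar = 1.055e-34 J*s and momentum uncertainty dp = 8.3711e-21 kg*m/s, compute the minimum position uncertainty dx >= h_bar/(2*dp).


dx = h_bar / (2 * dp)
= 1.055e-34 / (2 * 8.3711e-21)
= 1.055e-34 / 1.6742e-20
= 6.3014e-15 m

6.3014e-15


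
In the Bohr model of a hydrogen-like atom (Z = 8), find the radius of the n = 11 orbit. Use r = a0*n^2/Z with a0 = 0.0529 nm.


r = a0 * n^2 / Z
= 0.0529 * 11^2 / 8
= 0.0529 * 121 / 8
= 0.8001 nm

0.8001


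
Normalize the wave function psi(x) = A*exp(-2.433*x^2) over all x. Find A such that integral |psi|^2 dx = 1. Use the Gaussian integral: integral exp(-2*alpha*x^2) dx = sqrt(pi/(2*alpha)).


integral |psi|^2 dx = A^2 * sqrt(pi/(2*alpha)) = 1
A^2 = sqrt(2*alpha/pi)
= sqrt(2 * 2.433 / pi)
= 1.244546
A = sqrt(1.244546)
= 1.1156

1.1156


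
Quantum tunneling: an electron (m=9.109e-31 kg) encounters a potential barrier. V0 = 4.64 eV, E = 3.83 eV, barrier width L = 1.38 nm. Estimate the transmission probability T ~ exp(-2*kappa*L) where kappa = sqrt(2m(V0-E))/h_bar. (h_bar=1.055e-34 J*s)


V0 - E = 0.81 eV = 1.2976e-19 J
kappa = sqrt(2 * m * (V0-E)) / h_bar
= sqrt(2 * 9.109e-31 * 1.2976e-19) / 1.055e-34
= 4.6086e+09 /m
2*kappa*L = 2 * 4.6086e+09 * 1.38e-9
= 12.7198
T = exp(-12.7198) = 2.991268e-06

2.991268e-06


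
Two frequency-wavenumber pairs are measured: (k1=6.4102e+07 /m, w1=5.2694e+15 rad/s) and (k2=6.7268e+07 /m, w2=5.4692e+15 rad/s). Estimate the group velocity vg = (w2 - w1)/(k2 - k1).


vg = (w2 - w1) / (k2 - k1)
= (5.4692e+15 - 5.2694e+15) / (6.7268e+07 - 6.4102e+07)
= 1.9980e+14 / 3.1660e+06
= 6.3108e+07 m/s

6.3108e+07


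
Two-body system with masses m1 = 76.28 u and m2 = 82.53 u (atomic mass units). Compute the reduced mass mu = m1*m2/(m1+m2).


mu = m1 * m2 / (m1 + m2)
= 76.28 * 82.53 / (76.28 + 82.53)
= 6295.3884 / 158.81
= 39.641 u

39.641


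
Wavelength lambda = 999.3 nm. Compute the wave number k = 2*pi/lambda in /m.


k = 2 * pi / lambda
= 6.2832 / (999.3e-9)
= 6.2832 / 9.9930e-07
= 6.2876e+06 /m

6.2876e+06


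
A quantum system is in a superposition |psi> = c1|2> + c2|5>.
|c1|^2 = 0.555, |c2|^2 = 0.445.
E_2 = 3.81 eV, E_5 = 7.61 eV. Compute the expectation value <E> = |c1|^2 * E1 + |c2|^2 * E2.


<E> = |c1|^2 * E1 + |c2|^2 * E2
= 0.555 * 3.81 + 0.445 * 7.61
= 2.1146 + 3.3865
= 5.501 eV

5.501


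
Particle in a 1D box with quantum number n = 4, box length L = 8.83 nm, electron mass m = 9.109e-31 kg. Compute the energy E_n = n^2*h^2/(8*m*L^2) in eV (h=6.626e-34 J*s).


E = n^2 * h^2 / (8 * m * L^2)
= 4^2 * (6.626e-34)^2 / (8 * 9.109e-31 * (8.83e-9)^2)
= 16 * 4.3904e-67 / (8 * 9.109e-31 * 7.7969e-17)
= 1.2363e-20 J
= 0.0772 eV

0.0772


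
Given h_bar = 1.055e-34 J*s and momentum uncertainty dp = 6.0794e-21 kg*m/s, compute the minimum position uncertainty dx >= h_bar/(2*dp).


dx = h_bar / (2 * dp)
= 1.055e-34 / (2 * 6.0794e-21)
= 1.055e-34 / 1.2159e-20
= 8.6768e-15 m

8.6768e-15


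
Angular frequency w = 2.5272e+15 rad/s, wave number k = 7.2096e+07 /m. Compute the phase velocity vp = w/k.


vp = w / k
= 2.5272e+15 / 7.2096e+07
= 3.5053e+07 m/s

3.5053e+07


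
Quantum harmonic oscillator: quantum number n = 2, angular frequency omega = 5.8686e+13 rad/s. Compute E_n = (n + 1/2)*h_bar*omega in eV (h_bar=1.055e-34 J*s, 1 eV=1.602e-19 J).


E = (n + 1/2) * h_bar * omega
= (2 + 0.5) * 1.055e-34 * 5.8686e+13
= 2.5 * 6.1914e-21
= 1.5478e-20 J
= 0.0966 eV

0.0966


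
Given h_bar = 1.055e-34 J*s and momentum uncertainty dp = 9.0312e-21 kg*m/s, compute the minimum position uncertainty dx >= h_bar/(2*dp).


dx = h_bar / (2 * dp)
= 1.055e-34 / (2 * 9.0312e-21)
= 1.055e-34 / 1.8062e-20
= 5.8409e-15 m

5.8409e-15


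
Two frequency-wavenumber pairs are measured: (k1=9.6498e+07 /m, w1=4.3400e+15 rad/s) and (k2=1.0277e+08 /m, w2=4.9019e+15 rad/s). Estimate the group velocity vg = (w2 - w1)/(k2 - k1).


vg = (w2 - w1) / (k2 - k1)
= (4.9019e+15 - 4.3400e+15) / (1.0277e+08 - 9.6498e+07)
= 5.6190e+14 / 6.2720e+06
= 8.9589e+07 m/s

8.9589e+07


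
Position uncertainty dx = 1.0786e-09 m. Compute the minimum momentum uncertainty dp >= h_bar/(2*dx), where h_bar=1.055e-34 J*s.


dp = h_bar / (2 * dx)
= 1.055e-34 / (2 * 1.0786e-09)
= 1.055e-34 / 2.1572e-09
= 4.8906e-26 kg*m/s

4.8906e-26


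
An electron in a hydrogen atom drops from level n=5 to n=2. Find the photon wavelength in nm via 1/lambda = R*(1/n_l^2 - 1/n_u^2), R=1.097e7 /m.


1/lambda = R * (1/n_l^2 - 1/n_u^2)
= 1.097e7 * (1/2^2 - 1/5^2)
= 1.097e7 * (0.25 - 0.04)
= 1.097e7 * 0.21
= 2.3037e+06 /m
lambda = 1 / 2.3037e+06 = 434.0843 nm

434.0843


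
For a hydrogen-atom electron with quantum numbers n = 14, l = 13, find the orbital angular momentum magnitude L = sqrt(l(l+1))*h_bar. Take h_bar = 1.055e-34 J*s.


L = sqrt(l*(l+1)) * h_bar
= sqrt(13 * 14) * 1.055e-34
= sqrt(182) * 1.055e-34
= 13.4907 * 1.055e-34
= 1.4233e-33 J*s

1.4233e-33


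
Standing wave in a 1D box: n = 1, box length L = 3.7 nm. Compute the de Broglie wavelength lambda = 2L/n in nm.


lambda = 2L / n
= 2 * 3.7 / 1
= 7.4 / 1
= 7.4 nm

7.4


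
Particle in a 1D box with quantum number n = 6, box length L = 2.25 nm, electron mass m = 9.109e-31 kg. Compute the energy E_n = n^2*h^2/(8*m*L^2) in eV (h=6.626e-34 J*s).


E = n^2 * h^2 / (8 * m * L^2)
= 6^2 * (6.626e-34)^2 / (8 * 9.109e-31 * (2.25e-9)^2)
= 36 * 4.3904e-67 / (8 * 9.109e-31 * 5.0625e-18)
= 4.2843e-19 J
= 2.6743 eV

2.6743


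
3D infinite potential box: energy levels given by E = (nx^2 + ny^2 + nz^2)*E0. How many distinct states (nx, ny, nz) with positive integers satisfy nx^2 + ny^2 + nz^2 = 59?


Enumerate all (nx, ny, nz) with nx^2 + ny^2 + nz^2 = 59:
(1,3,7)
(1,7,3)
(3,1,7)
(3,5,5)
(3,7,1)
(5,3,5)
(5,5,3)
(7,1,3)
(7,3,1)
Total degeneracy = 9

9


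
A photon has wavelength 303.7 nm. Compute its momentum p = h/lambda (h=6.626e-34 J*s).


p = h / lambda
= 6.626e-34 / (303.7e-9)
= 6.626e-34 / 3.0370e-07
= 2.1818e-27 kg*m/s

2.1818e-27


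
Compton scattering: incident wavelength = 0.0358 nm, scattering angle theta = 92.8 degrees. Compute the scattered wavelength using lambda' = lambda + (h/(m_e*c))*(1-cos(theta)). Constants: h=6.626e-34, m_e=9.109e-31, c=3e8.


Compton wavelength: h/(m_e*c) = 2.4247e-12 m
d_lambda = 2.4247e-12 * (1 - cos(92.8 deg))
= 2.4247e-12 * 1.04885
= 2.5432e-12 m = 0.002543 nm
lambda' = 0.0358 + 0.002543
= 0.038343 nm

0.038343


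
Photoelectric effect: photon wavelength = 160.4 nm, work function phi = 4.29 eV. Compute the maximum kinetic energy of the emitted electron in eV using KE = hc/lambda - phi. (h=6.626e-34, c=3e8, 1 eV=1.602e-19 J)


E_photon = hc / lambda
= (6.626e-34)(3e8) / (160.4e-9)
= 1.2393e-18 J
= 7.7358 eV
KE = E_photon - phi
= 7.7358 - 4.29
= 3.4458 eV

3.4458


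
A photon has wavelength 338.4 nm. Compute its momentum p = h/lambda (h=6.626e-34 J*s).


p = h / lambda
= 6.626e-34 / (338.4e-9)
= 6.626e-34 / 3.3840e-07
= 1.9580e-27 kg*m/s

1.9580e-27


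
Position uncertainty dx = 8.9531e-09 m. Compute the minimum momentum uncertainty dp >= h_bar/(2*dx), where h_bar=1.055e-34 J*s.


dp = h_bar / (2 * dx)
= 1.055e-34 / (2 * 8.9531e-09)
= 1.055e-34 / 1.7906e-08
= 5.8918e-27 kg*m/s

5.8918e-27


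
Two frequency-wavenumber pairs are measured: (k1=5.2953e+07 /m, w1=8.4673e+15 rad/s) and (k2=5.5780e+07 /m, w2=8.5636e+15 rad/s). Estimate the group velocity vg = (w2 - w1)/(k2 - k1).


vg = (w2 - w1) / (k2 - k1)
= (8.5636e+15 - 8.4673e+15) / (5.5780e+07 - 5.2953e+07)
= 9.6300e+13 / 2.8270e+06
= 3.4064e+07 m/s

3.4064e+07


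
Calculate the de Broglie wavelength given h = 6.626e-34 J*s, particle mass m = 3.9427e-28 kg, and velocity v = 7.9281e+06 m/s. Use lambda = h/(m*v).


lambda = h / (m * v)
= 6.626e-34 / (3.9427e-28 * 7.9281e+06)
= 6.626e-34 / 3.1258e-21
= 2.1198e-13 m

2.1198e-13


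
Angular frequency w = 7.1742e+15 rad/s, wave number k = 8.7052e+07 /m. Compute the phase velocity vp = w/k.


vp = w / k
= 7.1742e+15 / 8.7052e+07
= 8.2413e+07 m/s

8.2413e+07


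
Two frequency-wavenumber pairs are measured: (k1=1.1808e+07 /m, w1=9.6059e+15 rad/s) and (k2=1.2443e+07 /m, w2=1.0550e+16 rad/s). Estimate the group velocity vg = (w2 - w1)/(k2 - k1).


vg = (w2 - w1) / (k2 - k1)
= (1.0550e+16 - 9.6059e+15) / (1.2443e+07 - 1.1808e+07)
= 9.4410e+14 / 6.3500e+05
= 1.4868e+09 m/s

1.4868e+09


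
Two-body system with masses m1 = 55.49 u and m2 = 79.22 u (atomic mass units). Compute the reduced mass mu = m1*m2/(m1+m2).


mu = m1 * m2 / (m1 + m2)
= 55.49 * 79.22 / (55.49 + 79.22)
= 4395.9178 / 134.71
= 32.6325 u

32.6325


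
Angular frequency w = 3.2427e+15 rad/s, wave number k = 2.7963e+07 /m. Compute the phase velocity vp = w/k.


vp = w / k
= 3.2427e+15 / 2.7963e+07
= 1.1596e+08 m/s

1.1596e+08


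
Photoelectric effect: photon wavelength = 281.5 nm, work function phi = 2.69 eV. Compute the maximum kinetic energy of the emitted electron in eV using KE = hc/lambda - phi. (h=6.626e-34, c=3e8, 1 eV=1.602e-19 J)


E_photon = hc / lambda
= (6.626e-34)(3e8) / (281.5e-9)
= 7.0615e-19 J
= 4.4079 eV
KE = E_photon - phi
= 4.4079 - 2.69
= 1.7179 eV

1.7179


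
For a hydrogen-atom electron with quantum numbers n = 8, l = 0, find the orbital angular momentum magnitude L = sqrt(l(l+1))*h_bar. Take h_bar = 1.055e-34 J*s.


L = sqrt(l*(l+1)) * h_bar
= sqrt(0 * 1) * 1.055e-34
= sqrt(0) * 1.055e-34
= 0.0 * 1.055e-34
= 0.0000e+00 J*s

0.0000e+00


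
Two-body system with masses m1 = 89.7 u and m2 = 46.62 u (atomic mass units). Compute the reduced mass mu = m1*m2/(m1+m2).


mu = m1 * m2 / (m1 + m2)
= 89.7 * 46.62 / (89.7 + 46.62)
= 4181.814 / 136.32
= 30.6765 u

30.6765


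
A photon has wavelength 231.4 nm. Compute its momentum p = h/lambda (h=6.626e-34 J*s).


p = h / lambda
= 6.626e-34 / (231.4e-9)
= 6.626e-34 / 2.3140e-07
= 2.8634e-27 kg*m/s

2.8634e-27
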